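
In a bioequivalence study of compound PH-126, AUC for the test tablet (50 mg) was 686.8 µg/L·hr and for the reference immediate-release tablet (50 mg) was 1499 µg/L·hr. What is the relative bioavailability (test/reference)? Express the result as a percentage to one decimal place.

F_rel = 45.8%

F_rel = (AUC_test/D_test) / (AUC_ref/D_ref)
      = (686.8/50) / (1499/50)
      = 13.736 / 29.98 = 0.4582 = 45.82%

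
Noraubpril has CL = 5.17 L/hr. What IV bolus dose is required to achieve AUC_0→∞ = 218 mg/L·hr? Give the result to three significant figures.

Dose = 1130 mg

Dose_iv = CL × AUC_0→∞
     = 5.17 × 218 = 1127.06 mg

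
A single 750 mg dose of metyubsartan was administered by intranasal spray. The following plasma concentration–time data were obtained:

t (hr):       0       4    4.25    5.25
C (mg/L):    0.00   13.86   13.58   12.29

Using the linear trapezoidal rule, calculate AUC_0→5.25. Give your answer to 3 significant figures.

Trapezoidal AUC_0→5.25:
  [0→4]: (0.00+13.86)/2 × 4 = 27.72
  [4→4.25]: (13.86+13.58)/2 × 0.25 = 3.43
  [4.25→5.25]: (13.58+12.29)/2 × 1 = 12.935
  Sum = 44.085 mg/L·hr

AUC = 44.1 mg/L·hr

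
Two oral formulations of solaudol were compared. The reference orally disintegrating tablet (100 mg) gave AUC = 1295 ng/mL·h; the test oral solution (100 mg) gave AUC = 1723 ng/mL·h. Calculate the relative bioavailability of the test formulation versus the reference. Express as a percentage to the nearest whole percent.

F_rel = (AUC_test/D_test) / (AUC_ref/D_ref)
      = (1723/100) / (1295/100)
      = 17.23 / 12.95 = 1.3305 = 133.05%

F_rel = 133%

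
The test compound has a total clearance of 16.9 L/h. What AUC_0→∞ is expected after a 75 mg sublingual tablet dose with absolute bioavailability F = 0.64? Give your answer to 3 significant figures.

AUC = 2.84 mg/L·h

AUC_0→∞ = F × Dose / CL
        = 0.64 × 75 / 16.9 = 2.84024 mg/L·h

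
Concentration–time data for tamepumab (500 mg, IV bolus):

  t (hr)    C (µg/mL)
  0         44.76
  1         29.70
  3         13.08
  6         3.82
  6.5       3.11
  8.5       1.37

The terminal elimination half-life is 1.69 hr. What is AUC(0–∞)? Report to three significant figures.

AUC = 115 µg/mL·hr

Trapezoidal AUC_0→8.5:
  [0→1]: (44.76+29.70)/2 × 1 = 37.23
  [1→3]: (29.70+13.08)/2 × 2 = 42.78
  [3→6]: (13.08+3.82)/2 × 3 = 25.35
  [6→6.5]: (3.82+3.11)/2 × 0.5 = 1.7325
  [6.5→8.5]: (3.11+1.37)/2 × 2 = 4.48
  Sum = 111.5725 µg/mL·hr
k_e = ln2 / t½ = 0.693147 / 1.69 = 0.4101 hr^-1
Extrapolated tail: C_last / k_e = 1.37 / 0.4101 = 3.341
AUC_0→∞ = 111.5725 + 3.341 = 114.9135 µg/mL·hr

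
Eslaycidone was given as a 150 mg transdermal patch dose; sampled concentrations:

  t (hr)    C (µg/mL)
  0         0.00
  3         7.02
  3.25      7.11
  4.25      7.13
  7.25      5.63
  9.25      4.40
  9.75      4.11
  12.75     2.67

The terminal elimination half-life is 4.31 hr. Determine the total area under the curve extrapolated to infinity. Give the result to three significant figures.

AUC = 77.5 µg/mL·hr

Trapezoidal AUC_0→12.75:
  [0→3]: (0.00+7.02)/2 × 3 = 10.53
  [3→3.25]: (7.02+7.11)/2 × 0.25 = 1.76625
  [3.25→4.25]: (7.11+7.13)/2 × 1 = 7.12
  [4.25→7.25]: (7.13+5.63)/2 × 3 = 19.14
  [7.25→9.25]: (5.63+4.40)/2 × 2 = 10.03
  [9.25→9.75]: (4.40+4.11)/2 × 0.5 = 2.1275
  [9.75→12.75]: (4.11+2.67)/2 × 3 = 10.17
  Sum = 60.88375 µg/mL·hr
k_e = ln2 / t½ = 0.693147 / 4.31 = 0.1608 hr^-1
Extrapolated tail: C_last / k_e = 2.67 / 0.1608 = 16.604
AUC_0→∞ = 60.88375 + 16.604 = 77.48775 µg/mL·hr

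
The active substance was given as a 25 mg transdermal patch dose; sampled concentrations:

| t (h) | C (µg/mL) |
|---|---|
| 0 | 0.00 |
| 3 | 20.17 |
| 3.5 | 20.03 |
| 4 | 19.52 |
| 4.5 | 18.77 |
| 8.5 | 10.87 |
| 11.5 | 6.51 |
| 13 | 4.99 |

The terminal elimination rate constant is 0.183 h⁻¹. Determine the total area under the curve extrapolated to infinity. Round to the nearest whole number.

Trapezoidal AUC_0→13:
  [0→3]: (0.00+20.17)/2 × 3 = 30.255
  [3→3.5]: (20.17+20.03)/2 × 0.5 = 10.05
  [3.5→4]: (20.03+19.52)/2 × 0.5 = 9.8875
  [4→4.5]: (19.52+18.77)/2 × 0.5 = 9.5725
  [4.5→8.5]: (18.77+10.87)/2 × 4 = 59.28
  [8.5→11.5]: (10.87+6.51)/2 × 3 = 26.07
  [11.5→13]: (6.51+4.99)/2 × 1.5 = 8.625
  Sum = 153.74 µg/mL·h
Extrapolated tail: C_last / k_e = 4.99 / 0.183 = 27.268
AUC_0→∞ = 153.74 + 27.268 = 181.008 µg/mL·h

AUC = 181 µg/mL·h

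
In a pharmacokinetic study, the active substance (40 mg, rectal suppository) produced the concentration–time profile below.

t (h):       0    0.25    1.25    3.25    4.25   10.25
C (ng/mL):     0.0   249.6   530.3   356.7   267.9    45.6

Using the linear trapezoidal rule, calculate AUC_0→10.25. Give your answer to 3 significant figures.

Trapezoidal AUC_0→10.25:
  [0→0.25]: (0.0+249.6)/2 × 0.25 = 31.2
  [0.25→1.25]: (249.6+530.3)/2 × 1 = 389.95
  [1.25→3.25]: (530.3+356.7)/2 × 2 = 887.0
  [3.25→4.25]: (356.7+267.9)/2 × 1 = 312.3
  [4.25→10.25]: (267.9+45.6)/2 × 6 = 940.5
  Sum = 2560.95 ng/mL·h

AUC = 2560 ng/mL·h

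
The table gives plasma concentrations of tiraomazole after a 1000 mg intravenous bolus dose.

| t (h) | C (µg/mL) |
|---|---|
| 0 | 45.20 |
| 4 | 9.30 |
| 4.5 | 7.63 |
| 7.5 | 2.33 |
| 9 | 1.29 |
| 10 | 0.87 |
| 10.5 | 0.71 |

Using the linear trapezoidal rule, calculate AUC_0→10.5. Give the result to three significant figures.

AUC = 132 µg/mL·h

Trapezoidal AUC_0→10.5:
  [0→4]: (45.20+9.30)/2 × 4 = 109.0
  [4→4.5]: (9.30+7.63)/2 × 0.5 = 4.2325
  [4.5→7.5]: (7.63+2.33)/2 × 3 = 14.94
  [7.5→9]: (2.33+1.29)/2 × 1.5 = 2.715
  [9→10]: (1.29+0.87)/2 × 1 = 1.08
  [10→10.5]: (0.87+0.71)/2 × 0.5 = 0.395
  Sum = 132.3625 µg/mL·h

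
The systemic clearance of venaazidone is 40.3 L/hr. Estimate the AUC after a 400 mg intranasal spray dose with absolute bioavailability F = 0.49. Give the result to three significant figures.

AUC = 4.86 mg/L·hr

AUC_0→∞ = F × Dose / CL
        = 0.49 × 400 / 40.3 = 4.86352 mg/L·hr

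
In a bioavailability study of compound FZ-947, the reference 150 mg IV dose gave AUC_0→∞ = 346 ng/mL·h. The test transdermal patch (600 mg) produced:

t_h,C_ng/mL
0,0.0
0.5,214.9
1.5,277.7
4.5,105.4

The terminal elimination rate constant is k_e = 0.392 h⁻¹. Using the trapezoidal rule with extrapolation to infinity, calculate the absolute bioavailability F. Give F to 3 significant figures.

F = 0.826

Trapezoidal AUC_0→4.5 (transdermal patch):
  [0→0.5]: (0.0+214.9)/2 × 0.5 = 53.725
  [0.5→1.5]: (214.9+277.7)/2 × 1 = 246.3
  [1.5→4.5]: (277.7+105.4)/2 × 3 = 574.65
  Sum = 874.675 ng/mL·h
Tail: C_last/k_e = 105.4/0.392 = 268.878
AUC_0→∞ (transdermal patch) = 874.675 + 268.878 = 1143.553 ng/mL·h
F = (AUC_ev/D_ev)/(AUC_iv/D_iv) = (1143.553/600)/(346/150) = 1.90592/2.30667 = 0.8263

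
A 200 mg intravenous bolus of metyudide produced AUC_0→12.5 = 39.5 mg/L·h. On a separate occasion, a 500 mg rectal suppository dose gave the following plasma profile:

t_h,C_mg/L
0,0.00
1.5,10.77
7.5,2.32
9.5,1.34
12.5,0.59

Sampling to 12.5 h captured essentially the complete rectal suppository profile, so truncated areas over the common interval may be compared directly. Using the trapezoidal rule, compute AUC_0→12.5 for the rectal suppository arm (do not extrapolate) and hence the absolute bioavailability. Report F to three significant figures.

Trapezoidal AUC_0→12.5 (rectal suppository):
  [0→1.5]: (0.00+10.77)/2 × 1.5 = 8.0775
  [1.5→7.5]: (10.77+2.32)/2 × 6 = 39.27
  [7.5→9.5]: (2.32+1.34)/2 × 2 = 3.66
  [9.5→12.5]: (1.34+0.59)/2 × 3 = 2.895
  Sum = 53.9025 mg/L·h
F = (AUC_ev/D_ev)/(AUC_iv/D_iv) = (53.9025/500)/(39.5/200) = 0.107805/0.1975 = 0.5458

F = 0.546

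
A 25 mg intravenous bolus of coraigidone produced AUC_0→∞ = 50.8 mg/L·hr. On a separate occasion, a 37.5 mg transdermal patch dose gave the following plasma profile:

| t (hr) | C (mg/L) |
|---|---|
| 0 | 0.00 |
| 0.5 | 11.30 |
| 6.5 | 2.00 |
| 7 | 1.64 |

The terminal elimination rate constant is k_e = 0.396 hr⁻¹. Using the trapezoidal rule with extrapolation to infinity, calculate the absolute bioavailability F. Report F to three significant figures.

F = 0.627

Trapezoidal AUC_0→7 (transdermal patch):
  [0→0.5]: (0.00+11.30)/2 × 0.5 = 2.825
  [0.5→6.5]: (11.30+2.00)/2 × 6 = 39.9
  [6.5→7]: (2.00+1.64)/2 × 0.5 = 0.91
  Sum = 43.635 mg/L·hr
Tail: C_last/k_e = 1.64/0.396 = 4.141
AUC_0→∞ (transdermal patch) = 43.635 + 4.141 = 47.776 mg/L·hr
F = (AUC_ev/D_ev)/(AUC_iv/D_iv) = (47.776/37.5)/(50.8/25) = 1.27403/2.032 = 0.6270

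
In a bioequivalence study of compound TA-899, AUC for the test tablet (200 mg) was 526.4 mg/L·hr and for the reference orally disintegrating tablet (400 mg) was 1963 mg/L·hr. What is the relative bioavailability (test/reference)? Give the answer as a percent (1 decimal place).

F_rel = (AUC_test/D_test) / (AUC_ref/D_ref)
      = (526.4/200) / (1963/400)
      = 2.632 / 4.9075 = 0.5363 = 53.63%

F_rel = 53.6%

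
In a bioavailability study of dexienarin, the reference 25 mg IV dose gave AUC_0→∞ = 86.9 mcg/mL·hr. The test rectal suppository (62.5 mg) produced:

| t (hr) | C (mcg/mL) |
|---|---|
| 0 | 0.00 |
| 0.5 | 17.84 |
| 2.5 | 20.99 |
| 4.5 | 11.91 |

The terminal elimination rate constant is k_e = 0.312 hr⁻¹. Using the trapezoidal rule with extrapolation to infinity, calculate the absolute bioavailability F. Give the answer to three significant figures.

Trapezoidal AUC_0→4.5 (rectal suppository):
  [0→0.5]: (0.00+17.84)/2 × 0.5 = 4.46
  [0.5→2.5]: (17.84+20.99)/2 × 2 = 38.83
  [2.5→4.5]: (20.99+11.91)/2 × 2 = 32.9
  Sum = 76.19 mcg/mL·hr
Tail: C_last/k_e = 11.91/0.312 = 38.173
AUC_0→∞ (rectal suppository) = 76.19 + 38.173 = 114.363 mcg/mL·hr
F = (AUC_ev/D_ev)/(AUC_iv/D_iv) = (114.363/62.5)/(86.9/25) = 1.829808/3.476 = 0.5264

F = 0.526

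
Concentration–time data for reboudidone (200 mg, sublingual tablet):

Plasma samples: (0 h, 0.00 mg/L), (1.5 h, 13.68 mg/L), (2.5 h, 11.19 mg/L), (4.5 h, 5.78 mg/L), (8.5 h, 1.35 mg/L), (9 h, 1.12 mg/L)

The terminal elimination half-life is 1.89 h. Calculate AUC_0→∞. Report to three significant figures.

Trapezoidal AUC_0→9:
  [0→1.5]: (0.00+13.68)/2 × 1.5 = 10.26
  [1.5→2.5]: (13.68+11.19)/2 × 1 = 12.435
  [2.5→4.5]: (11.19+5.78)/2 × 2 = 16.97
  [4.5→8.5]: (5.78+1.35)/2 × 4 = 14.26
  [8.5→9]: (1.35+1.12)/2 × 0.5 = 0.6175
  Sum = 54.5425 mg/L·h
k_e = ln2 / t½ = 0.693147 / 1.89 = 0.3667 h^-1
Extrapolated tail: C_last / k_e = 1.12 / 0.3667 = 3.054
AUC_0→∞ = 54.5425 + 3.054 = 57.5965 mg/L·h

AUC = 57.6 mg/L·h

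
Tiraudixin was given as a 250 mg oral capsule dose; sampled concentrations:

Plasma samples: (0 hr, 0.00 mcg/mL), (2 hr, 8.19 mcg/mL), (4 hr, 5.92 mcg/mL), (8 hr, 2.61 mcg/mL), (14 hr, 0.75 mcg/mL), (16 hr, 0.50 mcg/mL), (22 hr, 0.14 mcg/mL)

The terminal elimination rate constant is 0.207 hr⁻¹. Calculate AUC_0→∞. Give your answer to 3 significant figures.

Trapezoidal AUC_0→22:
  [0→2]: (0.00+8.19)/2 × 2 = 8.19
  [2→4]: (8.19+5.92)/2 × 2 = 14.11
  [4→8]: (5.92+2.61)/2 × 4 = 17.06
  [8→14]: (2.61+0.75)/2 × 6 = 10.08
  [14→16]: (0.75+0.50)/2 × 2 = 1.25
  [16→22]: (0.50+0.14)/2 × 6 = 1.92
  Sum = 52.61 mcg/mL·hr
Extrapolated tail: C_last / k_e = 0.14 / 0.207 = 0.676
AUC_0→∞ = 52.61 + 0.676 = 53.286 mcg/mL·hr

AUC = 53.3 mcg/mL·hr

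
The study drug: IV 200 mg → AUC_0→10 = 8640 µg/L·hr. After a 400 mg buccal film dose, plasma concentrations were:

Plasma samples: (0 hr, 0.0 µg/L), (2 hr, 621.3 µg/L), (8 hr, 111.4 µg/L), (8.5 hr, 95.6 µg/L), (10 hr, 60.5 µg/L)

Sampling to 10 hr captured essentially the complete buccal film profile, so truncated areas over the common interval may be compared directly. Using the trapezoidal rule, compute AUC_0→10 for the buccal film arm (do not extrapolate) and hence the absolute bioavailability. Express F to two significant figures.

Trapezoidal AUC_0→10 (buccal film):
  [0→2]: (0.0+621.3)/2 × 2 = 621.3
  [2→8]: (621.3+111.4)/2 × 6 = 2198.1
  [8→8.5]: (111.4+95.6)/2 × 0.5 = 51.75
  [8.5→10]: (95.6+60.5)/2 × 1.5 = 117.075
  Sum = 2988.225 µg/L·hr
F = (AUC_ev/D_ev)/(AUC_iv/D_iv) = (2988.225/400)/(8640/200) = 7.4705625/43.2 = 0.1729

F = 0.17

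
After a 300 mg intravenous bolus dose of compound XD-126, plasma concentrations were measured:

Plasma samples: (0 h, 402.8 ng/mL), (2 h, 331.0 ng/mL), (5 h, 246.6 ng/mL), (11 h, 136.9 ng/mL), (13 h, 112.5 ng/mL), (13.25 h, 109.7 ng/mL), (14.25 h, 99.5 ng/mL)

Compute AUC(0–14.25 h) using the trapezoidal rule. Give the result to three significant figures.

AUC = 3130 ng/mL·h

Trapezoidal AUC_0→14.25:
  [0→2]: (402.8+331.0)/2 × 2 = 733.8
  [2→5]: (331.0+246.6)/2 × 3 = 866.4
  [5→11]: (246.6+136.9)/2 × 6 = 1150.5
  [11→13]: (136.9+112.5)/2 × 2 = 249.4
  [13→13.25]: (112.5+109.7)/2 × 0.25 = 27.775
  [13.25→14.25]: (109.7+99.5)/2 × 1 = 104.6
  Sum = 3132.475 ng/mL·h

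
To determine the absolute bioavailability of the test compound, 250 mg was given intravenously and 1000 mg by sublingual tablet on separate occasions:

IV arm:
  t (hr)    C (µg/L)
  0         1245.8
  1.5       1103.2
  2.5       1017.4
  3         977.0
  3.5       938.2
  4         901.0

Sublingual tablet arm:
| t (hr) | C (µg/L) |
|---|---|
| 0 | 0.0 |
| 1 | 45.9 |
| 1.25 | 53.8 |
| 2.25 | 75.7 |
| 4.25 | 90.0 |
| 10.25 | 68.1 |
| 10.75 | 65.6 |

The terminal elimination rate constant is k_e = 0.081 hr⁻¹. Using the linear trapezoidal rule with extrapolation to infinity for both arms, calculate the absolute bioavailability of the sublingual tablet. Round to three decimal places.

F = 0.026

Trapezoidal AUC_0→4 (IV):
  [0→1.5]: (1245.8+1103.2)/2 × 1.5 = 1761.75
  [1.5→2.5]: (1103.2+1017.4)/2 × 1 = 1060.3
  [2.5→3]: (1017.4+977.0)/2 × 0.5 = 498.6
  [3→3.5]: (977.0+938.2)/2 × 0.5 = 478.8
  [3.5→4]: (938.2+901.0)/2 × 0.5 = 459.8
  Sum = 4259.25 µg/L·hr
IV tail: 901.0/0.081 = 11123.457; AUC_iv,0→∞ = 4259.25 + 11123.457 = 15382.707 µg/L·hr
Trapezoidal AUC_0→10.75 (sublingual tablet):
  [0→1]: (0.0+45.9)/2 × 1 = 22.95
  [1→1.25]: (45.9+53.8)/2 × 0.25 = 12.4625
  [1.25→2.25]: (53.8+75.7)/2 × 1 = 64.75
  [2.25→4.25]: (75.7+90.0)/2 × 2 = 165.7
  [4.25→10.25]: (90.0+68.1)/2 × 6 = 474.3
  [10.25→10.75]: (68.1+65.6)/2 × 0.5 = 33.425
  Sum = 773.5875 µg/L·hr
sublingual tablet tail: 65.6/0.081 = 809.877; AUC_ev,0→∞ = 773.5875 + 809.877 = 1583.4645 µg/L·hr
F = (AUC_ev/D_ev)/(AUC_iv/D_iv) = (1583.4645/1000)/(15382.707/250) = 1.5834645/61.530828 = 0.0257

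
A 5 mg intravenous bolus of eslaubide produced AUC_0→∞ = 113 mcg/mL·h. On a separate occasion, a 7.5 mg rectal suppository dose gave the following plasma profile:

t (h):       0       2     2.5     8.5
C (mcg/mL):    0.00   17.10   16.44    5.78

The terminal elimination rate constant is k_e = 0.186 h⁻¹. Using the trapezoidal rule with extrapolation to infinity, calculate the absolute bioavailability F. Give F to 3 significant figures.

F = 0.727

Trapezoidal AUC_0→8.5 (rectal suppository):
  [0→2]: (0.00+17.10)/2 × 2 = 17.1
  [2→2.5]: (17.10+16.44)/2 × 0.5 = 8.385
  [2.5→8.5]: (16.44+5.78)/2 × 6 = 66.66
  Sum = 92.145 mcg/mL·h
Tail: C_last/k_e = 5.78/0.186 = 31.075
AUC_0→∞ (rectal suppository) = 92.145 + 31.075 = 123.22 mcg/mL·h
F = (AUC_ev/D_ev)/(AUC_iv/D_iv) = (123.22/7.5)/(113/5) = 16.4293/22.6 = 0.7270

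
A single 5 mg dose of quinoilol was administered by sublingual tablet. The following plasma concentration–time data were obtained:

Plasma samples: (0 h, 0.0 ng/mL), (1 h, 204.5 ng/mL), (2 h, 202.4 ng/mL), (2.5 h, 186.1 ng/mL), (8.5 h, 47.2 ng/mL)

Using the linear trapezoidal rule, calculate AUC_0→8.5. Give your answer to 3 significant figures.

AUC = 1100 ng/mL·h

Trapezoidal AUC_0→8.5:
  [0→1]: (0.0+204.5)/2 × 1 = 102.25
  [1→2]: (204.5+202.4)/2 × 1 = 203.45
  [2→2.5]: (202.4+186.1)/2 × 0.5 = 97.125
  [2.5→8.5]: (186.1+47.2)/2 × 6 = 699.9
  Sum = 1102.725 ng/mL·h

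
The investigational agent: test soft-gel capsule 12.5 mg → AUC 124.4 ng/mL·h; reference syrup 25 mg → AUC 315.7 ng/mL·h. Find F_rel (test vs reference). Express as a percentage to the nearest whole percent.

F_rel = (AUC_test/D_test) / (AUC_ref/D_ref)
      = (124.4/12.5) / (315.7/25)
      = 9.952 / 12.628 = 0.7881 = 78.81%

F_rel = 79%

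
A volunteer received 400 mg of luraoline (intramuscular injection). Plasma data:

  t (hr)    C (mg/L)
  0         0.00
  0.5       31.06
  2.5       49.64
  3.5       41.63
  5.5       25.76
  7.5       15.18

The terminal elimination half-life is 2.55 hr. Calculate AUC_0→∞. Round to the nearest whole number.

Trapezoidal AUC_0→7.5:
  [0→0.5]: (0.00+31.06)/2 × 0.5 = 7.765
  [0.5→2.5]: (31.06+49.64)/2 × 2 = 80.7
  [2.5→3.5]: (49.64+41.63)/2 × 1 = 45.635
  [3.5→5.5]: (41.63+25.76)/2 × 2 = 67.39
  [5.5→7.5]: (25.76+15.18)/2 × 2 = 40.94
  Sum = 242.43 mg/L·hr
k_e = ln2 / t½ = 0.693147 / 2.55 = 0.2718 hr^-1
Extrapolated tail: C_last / k_e = 15.18 / 0.2718 = 55.850
AUC_0→∞ = 242.43 + 55.850 = 298.28 mg/L·hr

AUC = 298 mg/L·hr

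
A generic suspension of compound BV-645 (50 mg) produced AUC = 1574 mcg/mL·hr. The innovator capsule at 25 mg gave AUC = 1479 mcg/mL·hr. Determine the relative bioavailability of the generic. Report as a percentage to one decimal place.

F_rel = (AUC_test/D_test) / (AUC_ref/D_ref)
      = (1574/50) / (1479/25)
      = 31.48 / 59.16 = 0.5321 = 53.21%

F_rel = 53.2%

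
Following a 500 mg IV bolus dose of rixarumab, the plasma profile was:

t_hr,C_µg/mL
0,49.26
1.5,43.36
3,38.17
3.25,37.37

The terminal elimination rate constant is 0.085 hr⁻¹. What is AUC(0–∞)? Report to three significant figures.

AUC = 580 µg/mL·hr

Trapezoidal AUC_0→3.25:
  [0→1.5]: (49.26+43.36)/2 × 1.5 = 69.465
  [1.5→3]: (43.36+38.17)/2 × 1.5 = 61.1475
  [3→3.25]: (38.17+37.37)/2 × 0.25 = 9.4425
  Sum = 140.055 µg/mL·hr
Extrapolated tail: C_last / k_e = 37.37 / 0.085 = 439.647
AUC_0→∞ = 140.055 + 439.647 = 579.702 µg/mL·hr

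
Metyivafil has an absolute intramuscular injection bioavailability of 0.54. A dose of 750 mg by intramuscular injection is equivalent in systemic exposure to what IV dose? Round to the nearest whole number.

D_iv = 405 mg

Systemic exposure from an extravascular dose = F × D_ev, so the equivalent IV dose is F × D_ev.
D_iv = F × D_ev = 0.54 × 750 = 405 mg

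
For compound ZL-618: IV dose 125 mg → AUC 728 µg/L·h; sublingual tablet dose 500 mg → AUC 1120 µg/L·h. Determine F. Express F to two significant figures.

F = (AUC_ev / D_ev) / (AUC_iv / D_iv)
  = (1120/500) / (728/125)
  = 2.24 / 5.824 = 0.3846

F = 0.38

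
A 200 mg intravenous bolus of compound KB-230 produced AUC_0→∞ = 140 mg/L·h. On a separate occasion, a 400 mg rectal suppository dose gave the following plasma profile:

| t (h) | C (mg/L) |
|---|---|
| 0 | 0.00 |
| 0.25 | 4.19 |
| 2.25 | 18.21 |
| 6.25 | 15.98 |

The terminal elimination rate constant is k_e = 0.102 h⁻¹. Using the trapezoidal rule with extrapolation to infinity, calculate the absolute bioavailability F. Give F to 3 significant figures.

F = 0.886

Trapezoidal AUC_0→6.25 (rectal suppository):
  [0→0.25]: (0.00+4.19)/2 × 0.25 = 0.52375
  [0.25→2.25]: (4.19+18.21)/2 × 2 = 22.4
  [2.25→6.25]: (18.21+15.98)/2 × 4 = 68.38
  Sum = 91.30375 mg/L·h
Tail: C_last/k_e = 15.98/0.102 = 156.667
AUC_0→∞ (rectal suppository) = 91.30375 + 156.667 = 247.97075 mg/L·h
F = (AUC_ev/D_ev)/(AUC_iv/D_iv) = (247.97075/400)/(140/200) = 0.619927/0.7 = 0.8856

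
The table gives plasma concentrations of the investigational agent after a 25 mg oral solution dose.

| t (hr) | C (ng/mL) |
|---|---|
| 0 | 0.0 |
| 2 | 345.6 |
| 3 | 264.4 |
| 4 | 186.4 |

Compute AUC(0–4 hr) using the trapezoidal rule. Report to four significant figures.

Trapezoidal AUC_0→4:
  [0→2]: (0.0+345.6)/2 × 2 = 345.6
  [2→3]: (345.6+264.4)/2 × 1 = 305.0
  [3→4]: (264.4+186.4)/2 × 1 = 225.4
  Sum = 876.0 ng/mL·hr

AUC = 876.0 ng/mL·hr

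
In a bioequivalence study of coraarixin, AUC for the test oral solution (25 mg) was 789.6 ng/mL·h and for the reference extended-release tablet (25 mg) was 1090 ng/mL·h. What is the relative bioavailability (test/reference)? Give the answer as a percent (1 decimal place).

F_rel = 72.4%

F_rel = (AUC_test/D_test) / (AUC_ref/D_ref)
      = (789.6/25) / (1090/25)
      = 31.584 / 43.6 = 0.7244 = 72.44%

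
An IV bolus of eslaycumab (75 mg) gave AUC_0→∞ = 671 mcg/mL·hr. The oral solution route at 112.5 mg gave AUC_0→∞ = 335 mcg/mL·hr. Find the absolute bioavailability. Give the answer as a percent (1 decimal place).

F = 33.3%

F = (AUC_ev / D_ev) / (AUC_iv / D_iv)
  = (335/112.5) / (671/75)
  = 2.97778 / 8.94667 = 0.3328
  = 33.28%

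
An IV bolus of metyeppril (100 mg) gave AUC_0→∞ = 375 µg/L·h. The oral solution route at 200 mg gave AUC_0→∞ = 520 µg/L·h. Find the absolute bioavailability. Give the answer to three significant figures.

F = 0.693

F = (AUC_ev / D_ev) / (AUC_iv / D_iv)
  = (520/200) / (375/100)
  = 2.6 / 3.75 = 0.6933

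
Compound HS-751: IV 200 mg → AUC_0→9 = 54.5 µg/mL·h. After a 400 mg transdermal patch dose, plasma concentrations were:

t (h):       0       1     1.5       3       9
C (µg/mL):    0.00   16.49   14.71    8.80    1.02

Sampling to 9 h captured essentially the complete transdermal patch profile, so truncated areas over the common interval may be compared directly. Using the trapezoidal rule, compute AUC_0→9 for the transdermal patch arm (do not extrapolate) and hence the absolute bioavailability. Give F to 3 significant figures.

Trapezoidal AUC_0→9 (transdermal patch):
  [0→1]: (0.00+16.49)/2 × 1 = 8.245
  [1→1.5]: (16.49+14.71)/2 × 0.5 = 7.8
  [1.5→3]: (14.71+8.80)/2 × 1.5 = 17.6325
  [3→9]: (8.80+1.02)/2 × 6 = 29.46
  Sum = 63.1375 µg/mL·h
F = (AUC_ev/D_ev)/(AUC_iv/D_iv) = (63.1375/400)/(54.5/200) = 0.15784375/0.2725 = 0.5792

F = 0.579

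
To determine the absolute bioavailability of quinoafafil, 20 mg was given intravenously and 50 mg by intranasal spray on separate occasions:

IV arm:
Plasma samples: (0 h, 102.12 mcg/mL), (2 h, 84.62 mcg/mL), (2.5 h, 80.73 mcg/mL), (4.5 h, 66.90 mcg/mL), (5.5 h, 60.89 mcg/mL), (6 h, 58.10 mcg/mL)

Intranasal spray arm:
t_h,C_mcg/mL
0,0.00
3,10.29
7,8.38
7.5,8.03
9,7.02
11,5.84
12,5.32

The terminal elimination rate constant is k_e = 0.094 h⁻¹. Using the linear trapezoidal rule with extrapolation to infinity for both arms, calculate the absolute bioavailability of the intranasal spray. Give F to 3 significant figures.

F = 0.0527

Trapezoidal AUC_0→6 (IV):
  [0→2]: (102.12+84.62)/2 × 2 = 186.74
  [2→2.5]: (84.62+80.73)/2 × 0.5 = 41.3375
  [2.5→4.5]: (80.73+66.90)/2 × 2 = 147.63
  [4.5→5.5]: (66.90+60.89)/2 × 1 = 63.895
  [5.5→6]: (60.89+58.10)/2 × 0.5 = 29.7475
  Sum = 469.35 mcg/mL·h
IV tail: 58.10/0.094 = 618.085; AUC_iv,0→∞ = 469.35 + 618.085 = 1087.435 mcg/mL·h
Trapezoidal AUC_0→12 (intranasal spray):
  [0→3]: (0.00+10.29)/2 × 3 = 15.435
  [3→7]: (10.29+8.38)/2 × 4 = 37.34
  [7→7.5]: (8.38+8.03)/2 × 0.5 = 4.1025
  [7.5→9]: (8.03+7.02)/2 × 1.5 = 11.2875
  [9→11]: (7.02+5.84)/2 × 2 = 12.86
  [11→12]: (5.84+5.32)/2 × 1 = 5.58
  Sum = 86.605 mcg/mL·h
intranasal spray tail: 5.32/0.094 = 56.596; AUC_ev,0→∞ = 86.605 + 56.596 = 143.201 mcg/mL·h
F = (AUC_ev/D_ev)/(AUC_iv/D_iv) = (143.201/50)/(1087.435/20) = 2.86402/54.37175 = 0.0527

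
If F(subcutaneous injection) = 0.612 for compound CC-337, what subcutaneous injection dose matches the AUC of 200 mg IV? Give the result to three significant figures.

D_subcutaneous = 327 mg

For equal systemic exposure: F × D_ev = D_iv
D_ev = D_iv / F = 200 / 0.612 = 326.797 mg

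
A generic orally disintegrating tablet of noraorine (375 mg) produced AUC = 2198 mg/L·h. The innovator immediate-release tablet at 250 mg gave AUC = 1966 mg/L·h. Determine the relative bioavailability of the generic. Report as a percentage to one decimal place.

F_rel = (AUC_test/D_test) / (AUC_ref/D_ref)
      = (2198/375) / (1966/250)
      = 5.86133 / 7.864 = 0.7453 = 74.53%

F_rel = 74.5%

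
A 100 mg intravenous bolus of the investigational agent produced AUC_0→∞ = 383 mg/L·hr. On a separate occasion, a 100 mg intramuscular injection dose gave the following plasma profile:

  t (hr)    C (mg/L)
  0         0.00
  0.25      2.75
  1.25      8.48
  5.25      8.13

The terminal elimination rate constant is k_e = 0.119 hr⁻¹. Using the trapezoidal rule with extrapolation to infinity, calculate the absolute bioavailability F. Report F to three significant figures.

F = 0.281

Trapezoidal AUC_0→5.25 (intramuscular injection):
  [0→0.25]: (0.00+2.75)/2 × 0.25 = 0.34375
  [0.25→1.25]: (2.75+8.48)/2 × 1 = 5.615
  [1.25→5.25]: (8.48+8.13)/2 × 4 = 33.22
  Sum = 39.17875 mg/L·hr
Tail: C_last/k_e = 8.13/0.119 = 68.319
AUC_0→∞ (intramuscular injection) = 39.17875 + 68.319 = 107.49775 mg/L·hr
F = (AUC_ev/D_ev)/(AUC_iv/D_iv) = (107.49775/100)/(383/100) = 1.0749775/3.83 = 0.2807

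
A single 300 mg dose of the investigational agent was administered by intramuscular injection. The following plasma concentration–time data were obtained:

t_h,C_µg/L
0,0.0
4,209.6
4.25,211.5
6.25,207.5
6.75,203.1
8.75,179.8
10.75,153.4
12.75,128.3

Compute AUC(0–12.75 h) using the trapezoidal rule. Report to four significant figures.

Trapezoidal AUC_0→12.75:
  [0→4]: (0.0+209.6)/2 × 4 = 419.2
  [4→4.25]: (209.6+211.5)/2 × 0.25 = 52.6375
  [4.25→6.25]: (211.5+207.5)/2 × 2 = 419.0
  [6.25→6.75]: (207.5+203.1)/2 × 0.5 = 102.65
  [6.75→8.75]: (203.1+179.8)/2 × 2 = 382.9
  [8.75→10.75]: (179.8+153.4)/2 × 2 = 333.2
  [10.75→12.75]: (153.4+128.3)/2 × 2 = 281.7
  Sum = 1991.2875 µg/L·h

AUC = 1991 µg/L·h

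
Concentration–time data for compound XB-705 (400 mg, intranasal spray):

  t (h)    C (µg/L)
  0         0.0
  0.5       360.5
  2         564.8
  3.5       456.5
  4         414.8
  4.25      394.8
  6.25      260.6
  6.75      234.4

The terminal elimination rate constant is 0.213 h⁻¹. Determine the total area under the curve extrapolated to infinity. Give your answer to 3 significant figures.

AUC = 3750 µg/L·h

Trapezoidal AUC_0→6.75:
  [0→0.5]: (0.0+360.5)/2 × 0.5 = 90.125
  [0.5→2]: (360.5+564.8)/2 × 1.5 = 693.975
  [2→3.5]: (564.8+456.5)/2 × 1.5 = 765.975
  [3.5→4]: (456.5+414.8)/2 × 0.5 = 217.825
  [4→4.25]: (414.8+394.8)/2 × 0.25 = 101.2
  [4.25→6.25]: (394.8+260.6)/2 × 2 = 655.4
  [6.25→6.75]: (260.6+234.4)/2 × 0.5 = 123.75
  Sum = 2648.25 µg/L·h
Extrapolated tail: C_last / k_e = 234.4 / 0.213 = 1100.469
AUC_0→∞ = 2648.25 + 1100.469 = 3748.719 µg/L·h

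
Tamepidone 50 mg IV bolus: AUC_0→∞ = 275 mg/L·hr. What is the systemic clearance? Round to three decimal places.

CL = 0.182 L/hr

CL = Dose_iv / AUC_0→∞
   = 50 / 275 = 0.181818 L/hr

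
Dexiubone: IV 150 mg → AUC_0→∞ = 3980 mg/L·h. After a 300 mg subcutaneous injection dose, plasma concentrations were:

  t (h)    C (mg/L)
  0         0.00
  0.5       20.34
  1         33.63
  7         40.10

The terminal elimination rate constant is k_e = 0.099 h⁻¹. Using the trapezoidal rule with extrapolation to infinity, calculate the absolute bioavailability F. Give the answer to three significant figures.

F = 0.0810

Trapezoidal AUC_0→7 (subcutaneous injection):
  [0→0.5]: (0.00+20.34)/2 × 0.5 = 5.085
  [0.5→1]: (20.34+33.63)/2 × 0.5 = 13.4925
  [1→7]: (33.63+40.10)/2 × 6 = 221.19
  Sum = 239.7675 mg/L·h
Tail: C_last/k_e = 40.10/0.099 = 405.051
AUC_0→∞ (subcutaneous injection) = 239.7675 + 405.051 = 644.8185 mg/L·h
F = (AUC_ev/D_ev)/(AUC_iv/D_iv) = (644.8185/300)/(3980/150) = 2.149395/26.5333 = 0.0810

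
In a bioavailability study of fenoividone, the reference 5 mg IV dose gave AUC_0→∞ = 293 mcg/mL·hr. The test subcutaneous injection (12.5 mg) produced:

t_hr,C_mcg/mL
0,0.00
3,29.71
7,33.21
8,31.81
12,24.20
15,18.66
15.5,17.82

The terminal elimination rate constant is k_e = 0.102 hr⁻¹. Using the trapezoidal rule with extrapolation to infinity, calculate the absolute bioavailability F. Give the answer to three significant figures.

F = 0.769

Trapezoidal AUC_0→15.5 (subcutaneous injection):
  [0→3]: (0.00+29.71)/2 × 3 = 44.565
  [3→7]: (29.71+33.21)/2 × 4 = 125.84
  [7→8]: (33.21+31.81)/2 × 1 = 32.51
  [8→12]: (31.81+24.20)/2 × 4 = 112.02
  [12→15]: (24.20+18.66)/2 × 3 = 64.29
  [15→15.5]: (18.66+17.82)/2 × 0.5 = 9.12
  Sum = 388.345 mcg/mL·hr
Tail: C_last/k_e = 17.82/0.102 = 174.706
AUC_0→∞ (subcutaneous injection) = 388.345 + 174.706 = 563.051 mcg/mL·hr
F = (AUC_ev/D_ev)/(AUC_iv/D_iv) = (563.051/12.5)/(293/5) = 45.04408/58.6 = 0.7687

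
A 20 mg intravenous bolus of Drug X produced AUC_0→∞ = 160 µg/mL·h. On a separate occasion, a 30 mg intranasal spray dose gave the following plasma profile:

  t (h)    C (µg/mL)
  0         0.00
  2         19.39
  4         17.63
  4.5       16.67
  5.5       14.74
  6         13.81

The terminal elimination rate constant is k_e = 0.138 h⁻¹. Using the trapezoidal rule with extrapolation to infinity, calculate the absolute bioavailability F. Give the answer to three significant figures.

F = 0.783

Trapezoidal AUC_0→6 (intranasal spray):
  [0→2]: (0.00+19.39)/2 × 2 = 19.39
  [2→4]: (19.39+17.63)/2 × 2 = 37.02
  [4→4.5]: (17.63+16.67)/2 × 0.5 = 8.575
  [4.5→5.5]: (16.67+14.74)/2 × 1 = 15.705
  [5.5→6]: (14.74+13.81)/2 × 0.5 = 7.1375
  Sum = 87.8275 µg/mL·h
Tail: C_last/k_e = 13.81/0.138 = 100.072
AUC_0→∞ (intranasal spray) = 87.8275 + 100.072 = 187.8995 µg/mL·h
F = (AUC_ev/D_ev)/(AUC_iv/D_iv) = (187.8995/30)/(160/20) = 6.26332/8 = 0.7829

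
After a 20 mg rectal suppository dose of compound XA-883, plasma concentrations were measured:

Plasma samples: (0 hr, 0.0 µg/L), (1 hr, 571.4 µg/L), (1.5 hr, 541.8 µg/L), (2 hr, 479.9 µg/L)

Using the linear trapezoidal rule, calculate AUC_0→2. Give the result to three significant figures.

Trapezoidal AUC_0→2:
  [0→1]: (0.0+571.4)/2 × 1 = 285.7
  [1→1.5]: (571.4+541.8)/2 × 0.5 = 278.3
  [1.5→2]: (541.8+479.9)/2 × 0.5 = 255.425
  Sum = 819.425 µg/L·hr

AUC = 819 µg/L·hr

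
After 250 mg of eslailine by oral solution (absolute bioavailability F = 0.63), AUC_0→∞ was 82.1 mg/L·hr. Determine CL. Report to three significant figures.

CL = F × Dose / AUC_0→∞
   = 0.63 × 250 / 82.1 = 1.91839 L/hr

CL = 1.92 L/hr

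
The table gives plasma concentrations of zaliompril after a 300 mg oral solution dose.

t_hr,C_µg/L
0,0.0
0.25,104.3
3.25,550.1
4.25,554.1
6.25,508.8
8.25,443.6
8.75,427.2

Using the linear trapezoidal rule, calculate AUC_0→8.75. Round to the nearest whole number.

Trapezoidal AUC_0→8.75:
  [0→0.25]: (0.0+104.3)/2 × 0.25 = 13.0375
  [0.25→3.25]: (104.3+550.1)/2 × 3 = 981.6
  [3.25→4.25]: (550.1+554.1)/2 × 1 = 552.1
  [4.25→6.25]: (554.1+508.8)/2 × 2 = 1062.9
  [6.25→8.25]: (508.8+443.6)/2 × 2 = 952.4
  [8.25→8.75]: (443.6+427.2)/2 × 0.5 = 217.7
  Sum = 3779.7375 µg/L·hr

AUC = 3780 µg/L·hr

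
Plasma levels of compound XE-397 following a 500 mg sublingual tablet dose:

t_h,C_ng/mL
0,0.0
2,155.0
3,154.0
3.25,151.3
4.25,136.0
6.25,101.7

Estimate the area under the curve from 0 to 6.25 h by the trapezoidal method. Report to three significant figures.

AUC = 729 ng/mL·h

Trapezoidal AUC_0→6.25:
  [0→2]: (0.0+155.0)/2 × 2 = 155.0
  [2→3]: (155.0+154.0)/2 × 1 = 154.5
  [3→3.25]: (154.0+151.3)/2 × 0.25 = 38.1625
  [3.25→4.25]: (151.3+136.0)/2 × 1 = 143.65
  [4.25→6.25]: (136.0+101.7)/2 × 2 = 237.7
  Sum = 729.0125 ng/mL·h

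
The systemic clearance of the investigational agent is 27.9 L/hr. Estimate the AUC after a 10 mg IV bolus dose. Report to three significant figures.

AUC_0→∞ = Dose_iv / CL
        = 10 / 27.9 = 0.358423 mg/L·hr

AUC = 0.358 mg/L·hr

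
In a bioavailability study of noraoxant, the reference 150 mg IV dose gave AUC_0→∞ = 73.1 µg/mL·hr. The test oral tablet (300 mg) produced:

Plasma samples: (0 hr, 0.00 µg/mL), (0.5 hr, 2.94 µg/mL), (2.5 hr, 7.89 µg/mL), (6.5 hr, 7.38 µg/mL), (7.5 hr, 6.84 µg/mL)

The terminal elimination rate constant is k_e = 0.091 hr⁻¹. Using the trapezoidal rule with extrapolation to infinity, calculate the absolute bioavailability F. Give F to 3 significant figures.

F = 0.851

Trapezoidal AUC_0→7.5 (oral tablet):
  [0→0.5]: (0.00+2.94)/2 × 0.5 = 0.735
  [0.5→2.5]: (2.94+7.89)/2 × 2 = 10.83
  [2.5→6.5]: (7.89+7.38)/2 × 4 = 30.54
  [6.5→7.5]: (7.38+6.84)/2 × 1 = 7.11
  Sum = 49.215 µg/mL·hr
Tail: C_last/k_e = 6.84/0.091 = 75.165
AUC_0→∞ (oral tablet) = 49.215 + 75.165 = 124.38 µg/mL·hr
F = (AUC_ev/D_ev)/(AUC_iv/D_iv) = (124.38/300)/(73.1/150) = 0.4146/0.487333 = 0.8508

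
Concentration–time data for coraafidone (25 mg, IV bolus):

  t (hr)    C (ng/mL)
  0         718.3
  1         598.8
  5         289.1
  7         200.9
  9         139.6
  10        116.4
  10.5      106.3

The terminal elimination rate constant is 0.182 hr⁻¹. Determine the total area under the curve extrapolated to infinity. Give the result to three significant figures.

Trapezoidal AUC_0→10.5:
  [0→1]: (718.3+598.8)/2 × 1 = 658.55
  [1→5]: (598.8+289.1)/2 × 4 = 1775.8
  [5→7]: (289.1+200.9)/2 × 2 = 490.0
  [7→9]: (200.9+139.6)/2 × 2 = 340.5
  [9→10]: (139.6+116.4)/2 × 1 = 128.0
  [10→10.5]: (116.4+106.3)/2 × 0.5 = 55.675
  Sum = 3448.525 ng/mL·hr
Extrapolated tail: C_last / k_e = 106.3 / 0.182 = 584.066
AUC_0→∞ = 3448.525 + 584.066 = 4032.591 ng/mL·hr

AUC = 4030 ng/mL·hr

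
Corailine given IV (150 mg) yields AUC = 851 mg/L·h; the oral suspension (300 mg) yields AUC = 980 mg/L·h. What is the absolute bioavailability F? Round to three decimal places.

F = 0.576

F = (AUC_ev / D_ev) / (AUC_iv / D_iv)
  = (980/300) / (851/150)
  = 3.26667 / 5.67333 = 0.5758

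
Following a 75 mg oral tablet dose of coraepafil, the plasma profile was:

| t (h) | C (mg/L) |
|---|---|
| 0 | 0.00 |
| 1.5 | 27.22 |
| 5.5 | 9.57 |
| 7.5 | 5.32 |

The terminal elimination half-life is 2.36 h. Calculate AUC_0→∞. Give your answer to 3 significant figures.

Trapezoidal AUC_0→7.5:
  [0→1.5]: (0.00+27.22)/2 × 1.5 = 20.415
  [1.5→5.5]: (27.22+9.57)/2 × 4 = 73.58
  [5.5→7.5]: (9.57+5.32)/2 × 2 = 14.89
  Sum = 108.885 mg/L·h
k_e = ln2 / t½ = 0.693147 / 2.36 = 0.2937 h^-1
Extrapolated tail: C_last / k_e = 5.32 / 0.2937 = 18.114
AUC_0→∞ = 108.885 + 18.114 = 126.999 mg/L·h

AUC = 127 mg/L·h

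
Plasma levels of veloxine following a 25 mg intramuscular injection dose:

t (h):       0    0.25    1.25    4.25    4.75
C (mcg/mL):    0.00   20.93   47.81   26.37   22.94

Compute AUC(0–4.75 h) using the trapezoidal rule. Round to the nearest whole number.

AUC = 161 mcg/mL·h

Trapezoidal AUC_0→4.75:
  [0→0.25]: (0.00+20.93)/2 × 0.25 = 2.61625
  [0.25→1.25]: (20.93+47.81)/2 × 1 = 34.37
  [1.25→4.25]: (47.81+26.37)/2 × 3 = 111.27
  [4.25→4.75]: (26.37+22.94)/2 × 0.5 = 12.3275
  Sum = 160.58375 mcg/mL·h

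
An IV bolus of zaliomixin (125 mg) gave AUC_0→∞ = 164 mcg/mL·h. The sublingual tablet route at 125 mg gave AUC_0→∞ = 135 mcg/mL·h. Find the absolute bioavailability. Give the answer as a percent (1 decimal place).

F = (AUC_ev / D_ev) / (AUC_iv / D_iv)
  = (135/125) / (164/125)
  = 1.08 / 1.312 = 0.8232
  = 82.32%

F = 82.3%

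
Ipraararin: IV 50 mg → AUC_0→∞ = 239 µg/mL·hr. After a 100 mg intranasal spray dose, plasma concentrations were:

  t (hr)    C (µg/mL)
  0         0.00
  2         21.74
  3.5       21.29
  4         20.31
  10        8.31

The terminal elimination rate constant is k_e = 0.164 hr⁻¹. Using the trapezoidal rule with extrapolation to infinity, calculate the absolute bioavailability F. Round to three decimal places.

Trapezoidal AUC_0→10 (intranasal spray):
  [0→2]: (0.00+21.74)/2 × 2 = 21.74
  [2→3.5]: (21.74+21.29)/2 × 1.5 = 32.2725
  [3.5→4]: (21.29+20.31)/2 × 0.5 = 10.4
  [4→10]: (20.31+8.31)/2 × 6 = 85.86
  Sum = 150.2725 µg/mL·hr
Tail: C_last/k_e = 8.31/0.164 = 50.671
AUC_0→∞ (intranasal spray) = 150.2725 + 50.671 = 200.9435 µg/mL·hr
F = (AUC_ev/D_ev)/(AUC_iv/D_iv) = (200.9435/100)/(239/50) = 2.009435/4.78 = 0.4204

F = 0.420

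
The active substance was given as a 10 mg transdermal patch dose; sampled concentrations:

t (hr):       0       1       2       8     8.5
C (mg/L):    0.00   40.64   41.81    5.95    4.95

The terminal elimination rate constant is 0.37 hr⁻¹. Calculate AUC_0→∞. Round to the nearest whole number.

Trapezoidal AUC_0→8.5:
  [0→1]: (0.00+40.64)/2 × 1 = 20.32
  [1→2]: (40.64+41.81)/2 × 1 = 41.225
  [2→8]: (41.81+5.95)/2 × 6 = 143.28
  [8→8.5]: (5.95+4.95)/2 × 0.5 = 2.725
  Sum = 207.55 mg/L·hr
Extrapolated tail: C_last / k_e = 4.95 / 0.37 = 13.378
AUC_0→∞ = 207.55 + 13.378 = 220.928 mg/L·hr

AUC = 221 mg/L·hr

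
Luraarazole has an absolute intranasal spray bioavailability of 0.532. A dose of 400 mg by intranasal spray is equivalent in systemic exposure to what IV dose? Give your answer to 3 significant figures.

D_iv = 213 mg

Systemic exposure from an extravascular dose = F × D_ev, so the equivalent IV dose is F × D_ev.
D_iv = F × D_ev = 0.532 × 400 = 212.8 mg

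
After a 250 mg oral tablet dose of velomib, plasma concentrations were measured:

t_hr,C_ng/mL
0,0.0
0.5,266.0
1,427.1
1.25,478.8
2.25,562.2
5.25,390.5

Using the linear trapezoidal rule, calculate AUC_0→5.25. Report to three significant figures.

AUC = 2300 ng/mL·hr

Trapezoidal AUC_0→5.25:
  [0→0.5]: (0.0+266.0)/2 × 0.5 = 66.5
  [0.5→1]: (266.0+427.1)/2 × 0.5 = 173.275
  [1→1.25]: (427.1+478.8)/2 × 0.25 = 113.2375
  [1.25→2.25]: (478.8+562.2)/2 × 1 = 520.5
  [2.25→5.25]: (562.2+390.5)/2 × 3 = 1429.05
  Sum = 2302.5625 ng/mL·hr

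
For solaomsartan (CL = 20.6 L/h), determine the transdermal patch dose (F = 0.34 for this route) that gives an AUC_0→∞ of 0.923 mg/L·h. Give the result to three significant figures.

Dose = 55.9 mg

Dose = CL × AUC_0→∞ / F
     = 20.6 × 0.923 / 0.34 = 55.9229 mg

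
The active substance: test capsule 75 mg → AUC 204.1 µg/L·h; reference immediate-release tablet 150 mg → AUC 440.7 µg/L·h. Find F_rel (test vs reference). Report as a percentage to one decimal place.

F_rel = (AUC_test/D_test) / (AUC_ref/D_ref)
      = (204.1/75) / (440.7/150)
      = 2.72133 / 2.938 = 0.9263 = 92.63%

F_rel = 92.6%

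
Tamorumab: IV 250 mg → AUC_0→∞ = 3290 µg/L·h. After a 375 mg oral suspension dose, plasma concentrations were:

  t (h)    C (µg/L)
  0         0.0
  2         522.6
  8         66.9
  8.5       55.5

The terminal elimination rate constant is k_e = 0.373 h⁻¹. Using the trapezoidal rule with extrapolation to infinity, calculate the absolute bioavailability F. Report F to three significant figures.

Trapezoidal AUC_0→8.5 (oral suspension):
  [0→2]: (0.0+522.6)/2 × 2 = 522.6
  [2→8]: (522.6+66.9)/2 × 6 = 1768.5
  [8→8.5]: (66.9+55.5)/2 × 0.5 = 30.6
  Sum = 2321.7 µg/L·h
Tail: C_last/k_e = 55.5/0.373 = 148.794
AUC_0→∞ (oral suspension) = 2321.7 + 148.794 = 2470.494 µg/L·h
F = (AUC_ev/D_ev)/(AUC_iv/D_iv) = (2470.494/375)/(3290/250) = 6.587984/13.16 = 0.5006

F = 0.501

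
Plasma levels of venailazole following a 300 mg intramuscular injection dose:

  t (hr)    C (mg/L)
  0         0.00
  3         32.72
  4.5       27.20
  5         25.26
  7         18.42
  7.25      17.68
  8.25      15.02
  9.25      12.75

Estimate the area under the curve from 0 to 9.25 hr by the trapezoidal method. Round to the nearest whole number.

Trapezoidal AUC_0→9.25:
  [0→3]: (0.00+32.72)/2 × 3 = 49.08
  [3→4.5]: (32.72+27.20)/2 × 1.5 = 44.94
  [4.5→5]: (27.20+25.26)/2 × 0.5 = 13.115
  [5→7]: (25.26+18.42)/2 × 2 = 43.68
  [7→7.25]: (18.42+17.68)/2 × 0.25 = 4.5125
  [7.25→8.25]: (17.68+15.02)/2 × 1 = 16.35
  [8.25→9.25]: (15.02+12.75)/2 × 1 = 13.885
  Sum = 185.5625 mg/L·hr

AUC = 186 mg/L·hr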